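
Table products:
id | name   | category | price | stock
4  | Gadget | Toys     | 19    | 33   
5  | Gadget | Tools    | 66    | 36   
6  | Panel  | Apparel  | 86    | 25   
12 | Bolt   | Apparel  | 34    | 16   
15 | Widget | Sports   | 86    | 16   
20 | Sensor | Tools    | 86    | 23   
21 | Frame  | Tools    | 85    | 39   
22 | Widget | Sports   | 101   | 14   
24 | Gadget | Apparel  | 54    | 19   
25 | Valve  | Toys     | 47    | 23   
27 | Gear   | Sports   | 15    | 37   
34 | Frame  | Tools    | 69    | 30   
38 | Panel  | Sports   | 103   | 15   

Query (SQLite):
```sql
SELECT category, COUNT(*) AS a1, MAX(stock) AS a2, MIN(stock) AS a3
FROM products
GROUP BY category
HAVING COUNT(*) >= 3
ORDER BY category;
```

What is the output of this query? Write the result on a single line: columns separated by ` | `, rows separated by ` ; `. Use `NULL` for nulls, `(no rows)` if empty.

Apparel | 3 | 25 | 16 ; Sports | 4 | 37 | 14 ; Tools | 4 | 39 | 23

Group products by category.
Per group compute: COUNT(*), MAX(stock), MIN(stock).
HAVING: drop groups with fewer than 3 rows.
  Apparel: ids {6, 12, 24} → COUNT(*)=3, MAX(stock)=25, MIN(stock)=16
  Sports: ids {15, 22, 27, 38} → COUNT(*)=4, MAX(stock)=37, MIN(stock)=14
  Tools: ids {5, 20, 21, 34} → COUNT(*)=4, MAX(stock)=39, MIN(stock)=23
  Toys: ids {4, 25} → COUNT(*)=2, MAX(stock)=33, MIN(stock)=23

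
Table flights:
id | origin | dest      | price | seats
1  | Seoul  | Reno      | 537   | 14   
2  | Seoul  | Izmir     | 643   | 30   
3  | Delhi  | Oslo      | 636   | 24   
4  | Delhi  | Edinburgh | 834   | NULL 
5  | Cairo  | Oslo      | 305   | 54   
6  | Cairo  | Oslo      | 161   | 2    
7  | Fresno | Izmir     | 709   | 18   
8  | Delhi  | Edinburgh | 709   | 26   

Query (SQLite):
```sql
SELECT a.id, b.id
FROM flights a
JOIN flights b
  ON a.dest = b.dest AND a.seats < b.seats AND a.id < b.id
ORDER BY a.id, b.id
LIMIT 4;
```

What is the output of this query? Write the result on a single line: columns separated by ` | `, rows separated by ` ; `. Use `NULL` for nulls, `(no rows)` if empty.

Pairs (a,b) with same dest, a.seats < b.seats, a.id < b.id.
dest groups: Edinburgh:{4,8} Izmir:{2,7} Oslo:{3,5,6} Reno:{1}
Ordered by (a.id, b.id); first 4.

3 | 5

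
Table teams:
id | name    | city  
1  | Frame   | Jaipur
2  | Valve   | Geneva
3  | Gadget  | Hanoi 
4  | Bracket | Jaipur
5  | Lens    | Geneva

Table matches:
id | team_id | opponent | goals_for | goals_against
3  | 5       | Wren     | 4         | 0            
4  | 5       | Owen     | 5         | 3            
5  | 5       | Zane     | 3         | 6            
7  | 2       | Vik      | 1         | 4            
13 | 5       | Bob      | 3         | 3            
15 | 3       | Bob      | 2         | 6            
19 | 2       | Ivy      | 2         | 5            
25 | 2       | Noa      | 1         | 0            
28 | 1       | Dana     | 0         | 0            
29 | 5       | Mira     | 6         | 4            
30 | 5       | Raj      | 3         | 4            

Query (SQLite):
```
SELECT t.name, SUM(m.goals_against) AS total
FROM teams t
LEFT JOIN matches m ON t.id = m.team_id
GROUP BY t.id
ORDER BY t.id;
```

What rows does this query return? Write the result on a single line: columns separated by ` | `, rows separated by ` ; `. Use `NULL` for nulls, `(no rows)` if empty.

LEFT JOIN keeps every teams row; unmatched ones get NULL for matches columns.
Group by teams.id and compute SUM(m.goals_against). SUM over an all-NULL group is NULL.
  1: ids {28} → SUM(m.goals_against)=0
  2: ids {7, 19, 25} → SUM(m.goals_against)=9
  3: ids {15} → SUM(m.goals_against)=6
  4: ids {—} → SUM(m.goals_against)=NULL
  5: ids {3, 4, 5, 13, 29, 30} → SUM(m.goals_against)=20

Frame | 0 ; Valve | 9 ; Gadget | 6 ; Bracket | NULL ; Lens | 20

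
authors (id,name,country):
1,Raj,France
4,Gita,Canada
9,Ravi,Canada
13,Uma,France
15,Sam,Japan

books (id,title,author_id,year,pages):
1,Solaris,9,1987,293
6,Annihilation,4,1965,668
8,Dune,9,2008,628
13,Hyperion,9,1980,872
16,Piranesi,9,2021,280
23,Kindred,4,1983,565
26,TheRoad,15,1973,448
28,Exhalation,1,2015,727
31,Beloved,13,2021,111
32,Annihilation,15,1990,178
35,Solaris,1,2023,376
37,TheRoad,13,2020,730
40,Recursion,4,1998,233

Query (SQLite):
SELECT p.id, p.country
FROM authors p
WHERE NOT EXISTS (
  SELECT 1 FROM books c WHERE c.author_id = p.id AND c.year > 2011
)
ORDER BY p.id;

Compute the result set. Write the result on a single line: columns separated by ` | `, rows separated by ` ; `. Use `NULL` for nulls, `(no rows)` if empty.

4 | Canada ; 15 | Japan

For each authors row, check whether any books with matching author_id has year > 2011.
Keep rows where that is false.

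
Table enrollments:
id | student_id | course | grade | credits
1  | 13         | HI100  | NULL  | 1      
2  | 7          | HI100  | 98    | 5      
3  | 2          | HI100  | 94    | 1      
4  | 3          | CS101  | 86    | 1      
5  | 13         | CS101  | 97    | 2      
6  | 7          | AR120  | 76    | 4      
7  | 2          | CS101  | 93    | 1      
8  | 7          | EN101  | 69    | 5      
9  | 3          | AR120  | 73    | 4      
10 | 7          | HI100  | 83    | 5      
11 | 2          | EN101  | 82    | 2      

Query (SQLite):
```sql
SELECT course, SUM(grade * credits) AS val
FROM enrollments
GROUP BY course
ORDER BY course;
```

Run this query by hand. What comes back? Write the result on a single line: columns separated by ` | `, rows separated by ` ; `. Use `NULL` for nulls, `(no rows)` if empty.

AR120 | 596 ; CS101 | 373 ; EN101 | 509 ; HI100 | 999

For each row compute grade * credits.
Group by course; take SUM of the expression per group.
  AR120: ids {6, 9} → SUM(grade * credits)=596
  CS101: ids {4, 5, 7} → SUM(grade * credits)=373
  EN101: ids {8, 11} → SUM(grade * credits)=509
  HI100: ids {1, 2, 3, 10} → SUM(grade * credits)=999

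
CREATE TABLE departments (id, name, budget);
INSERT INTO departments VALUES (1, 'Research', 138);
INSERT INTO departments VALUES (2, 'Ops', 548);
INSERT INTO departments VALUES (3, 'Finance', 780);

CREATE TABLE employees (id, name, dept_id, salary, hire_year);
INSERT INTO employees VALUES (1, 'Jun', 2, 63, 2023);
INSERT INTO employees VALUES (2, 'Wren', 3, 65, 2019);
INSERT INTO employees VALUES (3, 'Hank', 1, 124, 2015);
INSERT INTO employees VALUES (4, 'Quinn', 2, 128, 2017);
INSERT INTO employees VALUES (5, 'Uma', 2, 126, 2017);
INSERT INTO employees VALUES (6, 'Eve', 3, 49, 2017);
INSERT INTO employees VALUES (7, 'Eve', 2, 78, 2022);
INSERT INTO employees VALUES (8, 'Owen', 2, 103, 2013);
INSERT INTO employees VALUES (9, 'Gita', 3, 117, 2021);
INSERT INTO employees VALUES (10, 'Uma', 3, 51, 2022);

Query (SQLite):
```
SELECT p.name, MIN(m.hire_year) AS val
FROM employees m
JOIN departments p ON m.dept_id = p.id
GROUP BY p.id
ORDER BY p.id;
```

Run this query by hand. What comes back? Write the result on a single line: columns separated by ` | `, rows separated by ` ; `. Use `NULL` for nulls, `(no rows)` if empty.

Research | 2015 ; Ops | 2013 ; Finance | 2017

Join each employees row to its departments via dept_id.
Group joined rows by departments.id; compute MIN(m.hire_year) per group.
  1: ids {3} → MIN(m.hire_year)=2015
  2: ids {1, 4, 5, 7, 8} → MIN(m.hire_year)=2013
  3: ids {2, 6, 9, 10} → MIN(m.hire_year)=2017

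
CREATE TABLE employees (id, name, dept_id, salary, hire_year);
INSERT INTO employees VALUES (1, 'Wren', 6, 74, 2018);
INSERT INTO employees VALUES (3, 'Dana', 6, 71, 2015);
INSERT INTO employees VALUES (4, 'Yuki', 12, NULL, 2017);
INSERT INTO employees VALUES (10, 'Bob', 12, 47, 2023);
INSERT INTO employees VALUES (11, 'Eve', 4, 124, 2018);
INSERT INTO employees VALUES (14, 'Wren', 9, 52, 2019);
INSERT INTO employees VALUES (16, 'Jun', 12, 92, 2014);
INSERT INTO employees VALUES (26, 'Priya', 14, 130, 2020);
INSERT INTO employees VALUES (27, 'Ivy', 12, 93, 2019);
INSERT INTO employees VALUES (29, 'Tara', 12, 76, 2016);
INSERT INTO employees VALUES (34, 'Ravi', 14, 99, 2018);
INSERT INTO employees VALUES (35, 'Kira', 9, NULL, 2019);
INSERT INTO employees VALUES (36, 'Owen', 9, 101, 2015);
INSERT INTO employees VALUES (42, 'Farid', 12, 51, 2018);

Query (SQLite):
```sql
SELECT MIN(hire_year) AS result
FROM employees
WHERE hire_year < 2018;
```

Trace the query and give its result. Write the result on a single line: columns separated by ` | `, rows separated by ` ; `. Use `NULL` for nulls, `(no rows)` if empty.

2014

Rows where hire_year < 2018 → hire_year values: [2015, 2017, 2014, 2016, 2015].
MIN of non-NULL values = 2014.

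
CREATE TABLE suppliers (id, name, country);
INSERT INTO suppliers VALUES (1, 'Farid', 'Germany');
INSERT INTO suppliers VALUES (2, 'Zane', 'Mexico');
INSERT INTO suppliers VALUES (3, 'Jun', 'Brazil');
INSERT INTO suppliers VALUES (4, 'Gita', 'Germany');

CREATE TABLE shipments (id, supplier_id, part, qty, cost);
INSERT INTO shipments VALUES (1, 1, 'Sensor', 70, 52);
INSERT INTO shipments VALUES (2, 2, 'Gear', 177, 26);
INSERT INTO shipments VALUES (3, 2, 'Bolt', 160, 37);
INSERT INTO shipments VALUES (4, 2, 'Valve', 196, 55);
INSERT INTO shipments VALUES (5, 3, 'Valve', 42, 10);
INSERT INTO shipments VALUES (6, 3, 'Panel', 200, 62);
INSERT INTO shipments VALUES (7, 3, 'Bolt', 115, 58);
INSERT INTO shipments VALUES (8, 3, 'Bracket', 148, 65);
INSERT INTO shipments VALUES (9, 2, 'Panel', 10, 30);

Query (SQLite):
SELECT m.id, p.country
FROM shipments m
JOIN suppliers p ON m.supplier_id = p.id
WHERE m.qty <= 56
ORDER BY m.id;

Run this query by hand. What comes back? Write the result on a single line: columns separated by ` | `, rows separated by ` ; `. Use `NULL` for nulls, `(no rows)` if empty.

Each shipments row matches the suppliers row where supplier_id = suppliers.id.
Then keep rows with m.qty <= 56.

5 | Brazil ; 9 | Mexico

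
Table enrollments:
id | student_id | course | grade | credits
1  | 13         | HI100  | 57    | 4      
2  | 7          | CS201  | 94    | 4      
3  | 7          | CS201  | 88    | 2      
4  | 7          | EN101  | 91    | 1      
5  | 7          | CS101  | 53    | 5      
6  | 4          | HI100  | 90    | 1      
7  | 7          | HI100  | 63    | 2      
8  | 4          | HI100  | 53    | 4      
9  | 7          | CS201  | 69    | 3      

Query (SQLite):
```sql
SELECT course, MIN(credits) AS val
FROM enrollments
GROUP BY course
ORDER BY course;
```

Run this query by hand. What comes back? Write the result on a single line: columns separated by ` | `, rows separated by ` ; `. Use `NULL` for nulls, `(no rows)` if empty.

Partition enrollments by course; compute MIN(credits) within each group.
  CS101: ids {5} → MIN(credits)=5
  CS201: ids {2, 3, 9} → MIN(credits)=2
  EN101: ids {4} → MIN(credits)=1
  HI100: ids {1, 6, 7, 8} → MIN(credits)=1

CS101 | 5 ; CS201 | 2 ; EN101 | 1 ; HI100 | 1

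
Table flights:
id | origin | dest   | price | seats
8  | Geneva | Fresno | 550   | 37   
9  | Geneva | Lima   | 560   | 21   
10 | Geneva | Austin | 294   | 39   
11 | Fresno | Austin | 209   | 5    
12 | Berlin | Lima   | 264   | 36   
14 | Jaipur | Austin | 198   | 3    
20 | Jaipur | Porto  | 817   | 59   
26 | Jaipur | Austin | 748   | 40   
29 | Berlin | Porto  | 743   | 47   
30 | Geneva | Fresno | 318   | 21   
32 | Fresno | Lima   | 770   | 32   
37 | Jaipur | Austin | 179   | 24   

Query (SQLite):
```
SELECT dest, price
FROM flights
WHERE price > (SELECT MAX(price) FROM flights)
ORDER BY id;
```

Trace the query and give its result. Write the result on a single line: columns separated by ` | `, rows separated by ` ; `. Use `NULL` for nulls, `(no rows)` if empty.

Scalar subquery: MAX(price) over all flights rows = 817.
Keep rows where price > that value.

(no rows)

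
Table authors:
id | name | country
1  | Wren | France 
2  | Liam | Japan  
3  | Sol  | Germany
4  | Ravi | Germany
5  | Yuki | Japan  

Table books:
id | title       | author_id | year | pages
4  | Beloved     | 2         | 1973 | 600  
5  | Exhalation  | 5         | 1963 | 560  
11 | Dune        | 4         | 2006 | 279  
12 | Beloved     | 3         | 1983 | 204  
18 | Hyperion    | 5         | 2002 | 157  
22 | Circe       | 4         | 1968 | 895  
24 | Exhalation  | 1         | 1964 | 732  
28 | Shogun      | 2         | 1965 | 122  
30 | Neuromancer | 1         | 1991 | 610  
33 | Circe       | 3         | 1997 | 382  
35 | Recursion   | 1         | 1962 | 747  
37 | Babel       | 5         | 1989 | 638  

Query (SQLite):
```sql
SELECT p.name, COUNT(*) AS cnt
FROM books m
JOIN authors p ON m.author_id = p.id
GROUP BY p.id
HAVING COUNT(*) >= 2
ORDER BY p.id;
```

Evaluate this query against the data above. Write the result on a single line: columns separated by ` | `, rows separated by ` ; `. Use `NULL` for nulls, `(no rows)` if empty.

Join each books row to its authors via author_id.
Group joined rows by authors.id; compute COUNT(*) per group.
HAVING: keep groups with count ≥ 2.
  1: ids {24, 30, 35} → COUNT(*)=3
  2: ids {4, 28} → COUNT(*)=2
  3: ids {12, 33} → COUNT(*)=2
  4: ids {11, 22} → COUNT(*)=2
  5: ids {5, 18, 37} → COUNT(*)=3

Wren | 3 ; Liam | 2 ; Sol | 2 ; Ravi | 2 ; Yuki | 3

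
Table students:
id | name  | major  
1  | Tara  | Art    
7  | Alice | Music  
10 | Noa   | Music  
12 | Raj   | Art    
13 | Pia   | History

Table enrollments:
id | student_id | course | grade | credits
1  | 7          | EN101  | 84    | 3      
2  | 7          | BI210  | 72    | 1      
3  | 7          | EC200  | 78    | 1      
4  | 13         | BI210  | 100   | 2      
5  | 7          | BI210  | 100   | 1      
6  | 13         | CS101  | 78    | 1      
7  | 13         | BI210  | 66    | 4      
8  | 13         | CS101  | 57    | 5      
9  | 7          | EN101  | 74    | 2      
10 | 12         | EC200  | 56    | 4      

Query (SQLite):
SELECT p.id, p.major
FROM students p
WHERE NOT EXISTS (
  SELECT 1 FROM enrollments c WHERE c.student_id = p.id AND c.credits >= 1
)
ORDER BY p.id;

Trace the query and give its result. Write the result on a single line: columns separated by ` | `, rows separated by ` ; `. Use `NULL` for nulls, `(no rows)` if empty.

1 | Art ; 10 | Music

For each students row, check whether any enrollments with matching student_id has credits >= 1.
Keep rows where that is false.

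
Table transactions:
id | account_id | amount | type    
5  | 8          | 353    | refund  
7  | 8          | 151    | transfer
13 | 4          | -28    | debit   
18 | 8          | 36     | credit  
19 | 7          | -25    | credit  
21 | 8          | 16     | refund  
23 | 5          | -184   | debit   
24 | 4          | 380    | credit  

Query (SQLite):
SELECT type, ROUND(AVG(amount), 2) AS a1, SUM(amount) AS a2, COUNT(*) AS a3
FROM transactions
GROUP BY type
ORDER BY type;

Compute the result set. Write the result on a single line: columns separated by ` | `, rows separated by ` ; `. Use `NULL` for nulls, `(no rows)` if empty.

credit | 130.33 | 391 | 3 ; debit | -106 | -212 | 2 ; refund | 184.5 | 369 | 2 ; transfer | 151 | 151 | 1

Group transactions by type.
Per group compute: ROUND(AVG(amount), 2), SUM(amount), COUNT(*).
  credit: ids {18, 19, 24} → ROUND(AVG(amount), 2)=130.33, SUM(amount)=391, COUNT(*)=3
  debit: ids {13, 23} → ROUND(AVG(amount), 2)=-106, SUM(amount)=-212, COUNT(*)=2
  refund: ids {5, 21} → ROUND(AVG(amount), 2)=184.5, SUM(amount)=369, COUNT(*)=2
  transfer: ids {7} → ROUND(AVG(amount), 2)=151, SUM(amount)=151, COUNT(*)=1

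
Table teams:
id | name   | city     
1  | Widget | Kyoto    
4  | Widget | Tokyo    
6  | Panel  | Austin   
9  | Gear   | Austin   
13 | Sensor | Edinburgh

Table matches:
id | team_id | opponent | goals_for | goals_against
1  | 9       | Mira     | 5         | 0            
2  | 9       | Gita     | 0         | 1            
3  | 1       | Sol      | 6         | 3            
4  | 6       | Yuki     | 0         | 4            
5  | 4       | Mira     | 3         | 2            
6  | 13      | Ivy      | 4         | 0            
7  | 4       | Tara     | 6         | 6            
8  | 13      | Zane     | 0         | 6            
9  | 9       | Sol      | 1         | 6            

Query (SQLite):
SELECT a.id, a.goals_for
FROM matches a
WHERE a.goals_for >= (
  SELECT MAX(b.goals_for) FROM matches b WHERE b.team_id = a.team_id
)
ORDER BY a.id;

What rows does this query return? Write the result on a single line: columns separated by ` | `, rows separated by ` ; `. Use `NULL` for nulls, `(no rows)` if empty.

For each matches row a, compute MAX(goals_for) over rows sharing a.team_id.
Keep row a if a.goals_for >= that per-group MAX.
  team_id=1: MAX(goals_for) = 6
  team_id=4: MAX(goals_for) = 6
  team_id=6: MAX(goals_for) = 0
  team_id=9: MAX(goals_for) = 5
  team_id=13: MAX(goals_for) = 4

1 | 5 ; 3 | 6 ; 4 | 0 ; 6 | 4 ; 7 | 6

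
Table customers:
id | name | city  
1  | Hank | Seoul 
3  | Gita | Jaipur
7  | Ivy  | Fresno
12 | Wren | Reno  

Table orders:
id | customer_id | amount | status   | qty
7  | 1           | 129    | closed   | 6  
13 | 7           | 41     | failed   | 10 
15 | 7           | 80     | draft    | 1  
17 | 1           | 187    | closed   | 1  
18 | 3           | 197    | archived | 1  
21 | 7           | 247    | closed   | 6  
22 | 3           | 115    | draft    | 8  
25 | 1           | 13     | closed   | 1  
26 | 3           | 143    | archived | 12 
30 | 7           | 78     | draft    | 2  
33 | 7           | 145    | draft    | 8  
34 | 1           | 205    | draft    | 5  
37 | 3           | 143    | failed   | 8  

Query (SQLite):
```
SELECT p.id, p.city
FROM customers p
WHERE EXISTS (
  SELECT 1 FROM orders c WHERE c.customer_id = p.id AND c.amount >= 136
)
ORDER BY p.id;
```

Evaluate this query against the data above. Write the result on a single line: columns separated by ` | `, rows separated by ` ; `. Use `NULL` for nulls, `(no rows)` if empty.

For each customers row, check whether any orders with matching customer_id has amount >= 136.
Keep rows where that is true.

1 | Seoul ; 3 | Jaipur ; 7 | Fresno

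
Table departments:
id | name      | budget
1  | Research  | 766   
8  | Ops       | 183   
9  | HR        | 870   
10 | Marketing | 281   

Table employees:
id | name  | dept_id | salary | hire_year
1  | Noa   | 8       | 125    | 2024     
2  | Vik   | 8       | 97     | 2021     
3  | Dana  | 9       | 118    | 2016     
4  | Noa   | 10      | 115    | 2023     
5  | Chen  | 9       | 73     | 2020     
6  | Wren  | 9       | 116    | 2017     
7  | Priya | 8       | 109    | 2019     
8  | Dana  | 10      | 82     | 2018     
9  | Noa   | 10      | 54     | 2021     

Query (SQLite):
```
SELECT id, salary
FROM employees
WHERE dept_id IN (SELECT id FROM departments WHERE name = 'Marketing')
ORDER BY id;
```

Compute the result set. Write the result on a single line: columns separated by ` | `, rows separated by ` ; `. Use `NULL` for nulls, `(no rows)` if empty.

Inner query: departments.id where name = 'Marketing'.
Outer: keep employees rows whose dept_id is in that set.
Inner query → {10}

4 | 115 ; 8 | 82 ; 9 | 54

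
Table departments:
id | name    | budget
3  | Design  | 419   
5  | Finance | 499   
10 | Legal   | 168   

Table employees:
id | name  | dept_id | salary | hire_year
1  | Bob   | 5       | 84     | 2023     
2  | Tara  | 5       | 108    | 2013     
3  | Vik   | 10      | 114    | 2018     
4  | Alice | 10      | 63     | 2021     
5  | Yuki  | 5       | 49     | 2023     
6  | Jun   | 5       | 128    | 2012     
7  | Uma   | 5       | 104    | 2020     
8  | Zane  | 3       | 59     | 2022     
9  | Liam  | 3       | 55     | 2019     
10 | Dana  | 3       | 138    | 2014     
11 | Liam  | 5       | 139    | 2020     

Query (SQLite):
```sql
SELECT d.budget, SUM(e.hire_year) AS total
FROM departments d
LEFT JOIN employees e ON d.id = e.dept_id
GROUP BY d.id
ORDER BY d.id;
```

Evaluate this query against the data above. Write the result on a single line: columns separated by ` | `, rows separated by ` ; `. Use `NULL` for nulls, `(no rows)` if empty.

LEFT JOIN keeps every departments row; unmatched ones get NULL for employees columns.
Group by departments.id and compute SUM(e.hire_year). SUM over an all-NULL group is NULL.
  3: ids {8, 9, 10} → SUM(e.hire_year)=6055
  5: ids {1, 2, 5, 6, 7, 11} → SUM(e.hire_year)=12111
  10: ids {3, 4} → SUM(e.hire_year)=4039

419 | 6055 ; 499 | 12111 ; 168 | 4039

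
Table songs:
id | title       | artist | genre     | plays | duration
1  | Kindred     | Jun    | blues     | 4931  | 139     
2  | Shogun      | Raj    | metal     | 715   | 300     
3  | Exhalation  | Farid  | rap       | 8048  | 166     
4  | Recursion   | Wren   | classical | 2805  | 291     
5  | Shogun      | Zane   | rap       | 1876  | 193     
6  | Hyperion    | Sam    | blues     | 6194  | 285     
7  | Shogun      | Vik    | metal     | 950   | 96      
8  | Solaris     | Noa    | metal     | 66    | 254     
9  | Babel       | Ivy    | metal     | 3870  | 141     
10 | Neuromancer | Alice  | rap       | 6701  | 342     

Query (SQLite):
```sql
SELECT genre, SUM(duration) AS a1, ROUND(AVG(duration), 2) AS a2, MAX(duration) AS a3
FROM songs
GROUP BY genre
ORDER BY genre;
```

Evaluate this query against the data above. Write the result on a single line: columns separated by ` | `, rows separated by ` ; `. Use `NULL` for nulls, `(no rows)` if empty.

Group songs by genre.
Per group compute: SUM(duration), ROUND(AVG(duration), 2), MAX(duration).
  blues: ids {1, 6} → SUM(duration)=424, ROUND(AVG(duration), 2)=212, MAX(duration)=285
  classical: ids {4} → SUM(duration)=291, ROUND(AVG(duration), 2)=291, MAX(duration)=291
  metal: ids {2, 7, 8, 9} → SUM(duration)=791, ROUND(AVG(duration), 2)=197.75, MAX(duration)=300
  rap: ids {3, 5, 10} → SUM(duration)=701, ROUND(AVG(duration), 2)=233.67, MAX(duration)=342

blues | 424 | 212 | 285 ; classical | 291 | 291 | 291 ; metal | 791 | 197.75 | 300 ; rap | 701 | 233.67 | 342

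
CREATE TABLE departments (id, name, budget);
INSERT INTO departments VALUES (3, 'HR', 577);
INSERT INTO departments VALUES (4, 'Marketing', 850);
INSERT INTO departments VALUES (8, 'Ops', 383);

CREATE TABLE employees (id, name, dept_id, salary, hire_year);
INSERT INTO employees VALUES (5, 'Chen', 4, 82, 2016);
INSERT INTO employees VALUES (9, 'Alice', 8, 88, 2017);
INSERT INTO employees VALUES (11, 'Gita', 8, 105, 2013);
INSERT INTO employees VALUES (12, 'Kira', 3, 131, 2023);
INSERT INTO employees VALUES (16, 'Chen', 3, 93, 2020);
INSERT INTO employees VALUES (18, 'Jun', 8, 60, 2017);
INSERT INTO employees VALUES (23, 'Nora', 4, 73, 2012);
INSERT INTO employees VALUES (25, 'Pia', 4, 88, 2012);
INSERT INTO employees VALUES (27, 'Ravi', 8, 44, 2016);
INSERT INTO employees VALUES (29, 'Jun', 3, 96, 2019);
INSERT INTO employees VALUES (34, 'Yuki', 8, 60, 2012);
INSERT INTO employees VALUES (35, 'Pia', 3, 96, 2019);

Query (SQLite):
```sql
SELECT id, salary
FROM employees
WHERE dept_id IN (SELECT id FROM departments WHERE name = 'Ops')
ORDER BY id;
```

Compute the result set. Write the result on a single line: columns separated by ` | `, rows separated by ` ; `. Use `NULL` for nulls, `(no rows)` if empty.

Inner query: departments.id where name = 'Ops'.
Outer: keep employees rows whose dept_id is in that set.
Inner query → {8}

9 | 88 ; 11 | 105 ; 18 | 60 ; 27 | 44 ; 34 | 60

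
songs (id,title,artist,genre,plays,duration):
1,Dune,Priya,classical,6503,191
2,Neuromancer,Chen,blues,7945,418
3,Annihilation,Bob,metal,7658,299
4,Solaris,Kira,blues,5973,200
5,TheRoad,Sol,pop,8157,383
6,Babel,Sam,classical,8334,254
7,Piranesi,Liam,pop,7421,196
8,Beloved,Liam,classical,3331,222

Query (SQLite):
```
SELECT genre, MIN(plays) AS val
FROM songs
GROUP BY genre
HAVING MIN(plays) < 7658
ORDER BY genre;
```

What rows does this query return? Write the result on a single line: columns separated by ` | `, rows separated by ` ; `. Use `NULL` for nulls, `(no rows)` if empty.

Partition songs by genre; compute MIN(plays) within each group.
HAVING: keep groups where MIN(plays) < 7658.
  blues: ids {2, 4} → MIN(plays)=5973
  classical: ids {1, 6, 8} → MIN(plays)=3331
  metal: ids {3} → MIN(plays)=7658
  pop: ids {5, 7} → MIN(plays)=7421

blues | 5973 ; classical | 3331 ; pop | 7421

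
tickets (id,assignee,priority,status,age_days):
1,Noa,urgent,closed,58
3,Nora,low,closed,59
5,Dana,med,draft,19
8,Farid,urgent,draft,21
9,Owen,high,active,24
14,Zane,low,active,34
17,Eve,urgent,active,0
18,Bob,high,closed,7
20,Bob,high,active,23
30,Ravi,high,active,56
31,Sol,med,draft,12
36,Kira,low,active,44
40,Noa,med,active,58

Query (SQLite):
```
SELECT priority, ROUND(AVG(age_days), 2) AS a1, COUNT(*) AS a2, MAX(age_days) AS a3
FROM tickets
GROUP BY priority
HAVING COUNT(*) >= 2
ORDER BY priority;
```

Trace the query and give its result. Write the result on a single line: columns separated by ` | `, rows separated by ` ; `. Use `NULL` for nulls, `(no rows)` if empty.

high | 27.5 | 4 | 56 ; low | 45.67 | 3 | 59 ; med | 29.67 | 3 | 58 ; urgent | 26.33 | 3 | 58

Group tickets by priority.
Per group compute: ROUND(AVG(age_days), 2), COUNT(*), MAX(age_days).
HAVING: drop groups with fewer than 2 rows.
  high: ids {9, 18, 20, 30} → ROUND(AVG(age_days), 2)=27.5, COUNT(*)=4, MAX(age_days)=56
  low: ids {3, 14, 36} → ROUND(AVG(age_days), 2)=45.67, COUNT(*)=3, MAX(age_days)=59
  med: ids {5, 31, 40} → ROUND(AVG(age_days), 2)=29.67, COUNT(*)=3, MAX(age_days)=58
  urgent: ids {1, 8, 17} → ROUND(AVG(age_days), 2)=26.33, COUNT(*)=3, MAX(age_days)=58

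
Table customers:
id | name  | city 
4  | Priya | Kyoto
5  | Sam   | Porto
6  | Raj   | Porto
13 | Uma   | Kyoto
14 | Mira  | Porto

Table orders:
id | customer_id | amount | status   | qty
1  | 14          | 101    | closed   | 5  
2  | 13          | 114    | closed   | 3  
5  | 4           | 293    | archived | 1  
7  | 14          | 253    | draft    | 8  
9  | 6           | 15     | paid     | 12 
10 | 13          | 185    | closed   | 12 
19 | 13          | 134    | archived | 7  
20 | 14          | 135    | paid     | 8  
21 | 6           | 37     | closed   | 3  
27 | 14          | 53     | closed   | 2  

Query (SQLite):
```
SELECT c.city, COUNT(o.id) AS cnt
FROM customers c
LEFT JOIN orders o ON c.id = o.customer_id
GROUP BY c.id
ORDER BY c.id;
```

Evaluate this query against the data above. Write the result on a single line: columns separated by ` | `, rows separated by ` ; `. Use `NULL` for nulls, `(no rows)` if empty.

LEFT JOIN keeps every customers row; unmatched ones get NULL for orders columns.
Group by customers.id and compute COUNT(o.id). COUNT(col) of an all-NULL group is 0.
  4: ids {5} → COUNT(o.id)=1
  5: ids {—} → COUNT(o.id)=0
  6: ids {9, 21} → COUNT(o.id)=2
  13: ids {2, 10, 19} → COUNT(o.id)=3
  14: ids {1, 7, 20, 27} → COUNT(o.id)=4

Kyoto | 1 ; Porto | 0 ; Porto | 2 ; Kyoto | 3 ; Porto | 4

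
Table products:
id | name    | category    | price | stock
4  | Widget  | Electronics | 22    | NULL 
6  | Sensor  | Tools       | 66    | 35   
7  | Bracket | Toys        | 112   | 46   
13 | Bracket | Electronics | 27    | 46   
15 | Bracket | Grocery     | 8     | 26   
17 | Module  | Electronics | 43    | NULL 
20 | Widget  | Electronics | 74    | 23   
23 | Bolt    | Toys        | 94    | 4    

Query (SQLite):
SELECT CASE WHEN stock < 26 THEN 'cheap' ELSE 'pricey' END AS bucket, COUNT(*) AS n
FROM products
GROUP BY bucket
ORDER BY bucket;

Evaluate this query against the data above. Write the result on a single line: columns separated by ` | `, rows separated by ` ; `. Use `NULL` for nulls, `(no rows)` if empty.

cheap | 2 ; pricey | 6

Bucket rows by stock < 26 → 'cheap' else 'pricey'; count each bucket.
NULL < 26 is unknown, so NULL stock falls into ELSE → 'pricey'.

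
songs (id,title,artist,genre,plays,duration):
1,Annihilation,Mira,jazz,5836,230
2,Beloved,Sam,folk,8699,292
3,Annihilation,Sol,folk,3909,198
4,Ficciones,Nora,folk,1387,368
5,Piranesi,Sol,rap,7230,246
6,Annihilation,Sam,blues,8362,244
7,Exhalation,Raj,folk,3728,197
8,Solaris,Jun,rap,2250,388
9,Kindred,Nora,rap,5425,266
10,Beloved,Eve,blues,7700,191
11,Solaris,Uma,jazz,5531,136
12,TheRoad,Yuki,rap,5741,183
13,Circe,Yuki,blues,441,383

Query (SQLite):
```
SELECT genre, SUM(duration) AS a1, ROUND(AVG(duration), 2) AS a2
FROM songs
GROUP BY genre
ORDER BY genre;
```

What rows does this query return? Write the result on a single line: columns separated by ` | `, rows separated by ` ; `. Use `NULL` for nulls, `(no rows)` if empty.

blues | 818 | 272.67 ; folk | 1055 | 263.75 ; jazz | 366 | 183 ; rap | 1083 | 270.75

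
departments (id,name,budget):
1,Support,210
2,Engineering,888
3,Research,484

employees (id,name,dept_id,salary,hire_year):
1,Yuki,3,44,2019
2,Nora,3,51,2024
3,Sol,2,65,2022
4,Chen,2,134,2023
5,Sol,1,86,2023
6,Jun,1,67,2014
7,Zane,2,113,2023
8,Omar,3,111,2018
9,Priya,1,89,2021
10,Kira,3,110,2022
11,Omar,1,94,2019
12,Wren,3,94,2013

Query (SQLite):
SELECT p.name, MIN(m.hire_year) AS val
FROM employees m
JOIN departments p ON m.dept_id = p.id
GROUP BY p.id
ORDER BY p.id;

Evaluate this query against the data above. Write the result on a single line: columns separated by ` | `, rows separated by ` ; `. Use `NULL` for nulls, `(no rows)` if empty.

Support | 2014 ; Engineering | 2022 ; Research | 2013

Join each employees row to its departments via dept_id.
Group joined rows by departments.id; compute MIN(m.hire_year) per group.
  1: ids {5, 6, 9, 11} → MIN(m.hire_year)=2014
  2: ids {3, 4, 7} → MIN(m.hire_year)=2022
  3: ids {1, 2, 8, 10, 12} → MIN(m.hire_year)=2013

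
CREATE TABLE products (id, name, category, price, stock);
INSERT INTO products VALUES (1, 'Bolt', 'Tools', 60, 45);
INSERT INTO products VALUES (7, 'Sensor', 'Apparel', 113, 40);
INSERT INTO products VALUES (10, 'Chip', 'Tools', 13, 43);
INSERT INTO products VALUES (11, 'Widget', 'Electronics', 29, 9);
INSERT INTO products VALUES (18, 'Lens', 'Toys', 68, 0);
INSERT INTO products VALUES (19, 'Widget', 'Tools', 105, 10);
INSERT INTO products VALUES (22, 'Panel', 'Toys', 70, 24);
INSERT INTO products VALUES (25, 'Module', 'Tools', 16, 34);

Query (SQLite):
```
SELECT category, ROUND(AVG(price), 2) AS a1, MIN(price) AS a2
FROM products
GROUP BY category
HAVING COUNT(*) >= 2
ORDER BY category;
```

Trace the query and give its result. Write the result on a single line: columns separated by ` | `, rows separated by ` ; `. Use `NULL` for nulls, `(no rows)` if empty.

Tools | 48.5 | 13 ; Toys | 69 | 68

Group products by category.
Per group compute: ROUND(AVG(price), 2), MIN(price).
HAVING: drop groups with fewer than 2 rows.
  Apparel: ids {7} → ROUND(AVG(price), 2)=113, MIN(price)=113
  Electronics: ids {11} → ROUND(AVG(price), 2)=29, MIN(price)=29
  Tools: ids {1, 10, 19, 25} → ROUND(AVG(price), 2)=48.5, MIN(price)=13
  Toys: ids {18, 22} → ROUND(AVG(price), 2)=69, MIN(price)=68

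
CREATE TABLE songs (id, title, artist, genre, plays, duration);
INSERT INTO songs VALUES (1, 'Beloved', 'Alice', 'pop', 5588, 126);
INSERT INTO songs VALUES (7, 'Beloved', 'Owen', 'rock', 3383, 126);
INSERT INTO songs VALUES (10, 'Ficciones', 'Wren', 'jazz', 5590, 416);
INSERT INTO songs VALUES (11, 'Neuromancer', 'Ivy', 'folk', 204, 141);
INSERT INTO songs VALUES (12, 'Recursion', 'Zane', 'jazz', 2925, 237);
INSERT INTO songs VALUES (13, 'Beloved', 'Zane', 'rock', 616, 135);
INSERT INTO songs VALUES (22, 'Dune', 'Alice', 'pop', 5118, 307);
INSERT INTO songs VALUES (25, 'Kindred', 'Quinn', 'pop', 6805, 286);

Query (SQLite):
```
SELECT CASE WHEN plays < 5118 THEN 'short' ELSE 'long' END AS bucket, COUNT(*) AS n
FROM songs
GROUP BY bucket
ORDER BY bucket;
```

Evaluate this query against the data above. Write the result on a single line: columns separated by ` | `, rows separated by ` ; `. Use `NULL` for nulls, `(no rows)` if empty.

Bucket rows by plays < 5118 → 'short' else 'long'; count each bucket.

long | 4 ; short | 4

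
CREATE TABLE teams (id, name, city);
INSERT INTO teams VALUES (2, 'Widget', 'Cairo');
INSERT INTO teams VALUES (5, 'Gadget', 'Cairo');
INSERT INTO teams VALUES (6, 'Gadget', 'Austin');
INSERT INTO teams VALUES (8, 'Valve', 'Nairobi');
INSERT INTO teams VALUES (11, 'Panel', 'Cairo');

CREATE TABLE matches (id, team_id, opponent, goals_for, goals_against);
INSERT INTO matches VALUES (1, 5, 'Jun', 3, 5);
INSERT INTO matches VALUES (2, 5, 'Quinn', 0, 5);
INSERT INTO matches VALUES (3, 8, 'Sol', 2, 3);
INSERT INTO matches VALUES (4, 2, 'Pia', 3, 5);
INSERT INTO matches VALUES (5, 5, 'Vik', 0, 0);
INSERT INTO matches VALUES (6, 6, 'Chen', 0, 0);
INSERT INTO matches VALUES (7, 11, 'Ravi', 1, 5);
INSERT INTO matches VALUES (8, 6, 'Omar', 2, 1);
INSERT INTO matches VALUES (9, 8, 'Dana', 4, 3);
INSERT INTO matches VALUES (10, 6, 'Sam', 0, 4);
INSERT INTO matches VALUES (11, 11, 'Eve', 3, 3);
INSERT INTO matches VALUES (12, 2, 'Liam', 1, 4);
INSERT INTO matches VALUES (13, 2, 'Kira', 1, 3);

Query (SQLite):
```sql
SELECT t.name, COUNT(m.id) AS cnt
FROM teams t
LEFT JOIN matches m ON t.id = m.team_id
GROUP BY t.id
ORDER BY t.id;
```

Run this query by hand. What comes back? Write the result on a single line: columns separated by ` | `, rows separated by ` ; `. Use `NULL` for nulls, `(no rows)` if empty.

Widget | 3 ; Gadget | 3 ; Gadget | 3 ; Valve | 2 ; Panel | 2

LEFT JOIN keeps every teams row; unmatched ones get NULL for matches columns.
Group by teams.id and compute COUNT(m.id). COUNT(col) of an all-NULL group is 0.
  2: ids {4, 12, 13} → COUNT(m.id)=3
  5: ids {1, 2, 5} → COUNT(m.id)=3
  6: ids {6, 8, 10} → COUNT(m.id)=3
  8: ids {3, 9} → COUNT(m.id)=2
  11: ids {7, 11} → COUNT(m.id)=2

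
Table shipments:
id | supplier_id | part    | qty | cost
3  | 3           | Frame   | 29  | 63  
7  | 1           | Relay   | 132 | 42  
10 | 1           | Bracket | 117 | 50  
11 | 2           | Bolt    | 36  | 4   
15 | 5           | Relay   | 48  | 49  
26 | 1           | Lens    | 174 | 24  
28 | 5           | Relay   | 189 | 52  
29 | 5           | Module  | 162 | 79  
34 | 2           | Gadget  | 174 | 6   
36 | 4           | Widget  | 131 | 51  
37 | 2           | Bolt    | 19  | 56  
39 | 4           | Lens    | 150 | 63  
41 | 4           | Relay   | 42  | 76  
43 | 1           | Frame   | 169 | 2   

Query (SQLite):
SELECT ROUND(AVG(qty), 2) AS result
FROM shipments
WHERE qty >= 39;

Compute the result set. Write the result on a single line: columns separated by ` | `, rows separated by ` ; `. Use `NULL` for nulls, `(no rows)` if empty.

Rows where qty >= 39 → qty values: [132, 117, 48, 174, 189, 162, 174, 131, 150, 42, 169].
AVG = 1488 / 11 (rounded to 2 dp).

135.27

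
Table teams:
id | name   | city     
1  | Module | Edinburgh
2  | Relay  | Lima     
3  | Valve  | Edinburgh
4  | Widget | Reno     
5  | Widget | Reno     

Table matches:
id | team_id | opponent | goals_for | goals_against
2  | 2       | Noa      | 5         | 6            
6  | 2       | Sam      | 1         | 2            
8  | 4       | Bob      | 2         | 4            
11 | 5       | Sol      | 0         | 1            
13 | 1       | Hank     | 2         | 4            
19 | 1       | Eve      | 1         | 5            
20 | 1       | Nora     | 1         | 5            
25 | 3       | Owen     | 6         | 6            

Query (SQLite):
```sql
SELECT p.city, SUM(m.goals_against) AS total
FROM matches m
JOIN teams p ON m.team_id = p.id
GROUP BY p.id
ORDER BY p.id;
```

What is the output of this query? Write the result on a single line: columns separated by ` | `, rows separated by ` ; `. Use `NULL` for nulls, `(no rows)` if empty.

Join each matches row to its teams via team_id.
Group joined rows by teams.id; compute SUM(m.goals_against) per group.
  1: ids {13, 19, 20} → SUM(m.goals_against)=14
  2: ids {2, 6} → SUM(m.goals_against)=8
  3: ids {25} → SUM(m.goals_against)=6
  4: ids {8} → SUM(m.goals_against)=4
  5: ids {11} → SUM(m.goals_against)=1

Edinburgh | 14 ; Lima | 8 ; Edinburgh | 6 ; Reno | 4 ; Reno | 1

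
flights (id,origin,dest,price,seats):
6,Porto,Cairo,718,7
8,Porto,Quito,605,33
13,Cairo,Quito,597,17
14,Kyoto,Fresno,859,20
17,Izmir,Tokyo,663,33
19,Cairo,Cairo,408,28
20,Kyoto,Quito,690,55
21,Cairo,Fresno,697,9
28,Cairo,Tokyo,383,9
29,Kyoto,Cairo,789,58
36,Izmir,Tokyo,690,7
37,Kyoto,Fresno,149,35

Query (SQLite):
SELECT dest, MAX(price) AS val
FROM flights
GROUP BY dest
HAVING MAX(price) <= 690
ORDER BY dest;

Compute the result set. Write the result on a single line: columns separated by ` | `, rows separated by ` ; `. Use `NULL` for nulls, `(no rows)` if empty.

Partition flights by dest; compute MAX(price) within each group.
HAVING: keep groups where MAX(price) <= 690.
  Cairo: ids {6, 19, 29} → MAX(price)=789
  Fresno: ids {14, 21, 37} → MAX(price)=859
  Quito: ids {8, 13, 20} → MAX(price)=690
  Tokyo: ids {17, 28, 36} → MAX(price)=690

Quito | 690 ; Tokyo | 690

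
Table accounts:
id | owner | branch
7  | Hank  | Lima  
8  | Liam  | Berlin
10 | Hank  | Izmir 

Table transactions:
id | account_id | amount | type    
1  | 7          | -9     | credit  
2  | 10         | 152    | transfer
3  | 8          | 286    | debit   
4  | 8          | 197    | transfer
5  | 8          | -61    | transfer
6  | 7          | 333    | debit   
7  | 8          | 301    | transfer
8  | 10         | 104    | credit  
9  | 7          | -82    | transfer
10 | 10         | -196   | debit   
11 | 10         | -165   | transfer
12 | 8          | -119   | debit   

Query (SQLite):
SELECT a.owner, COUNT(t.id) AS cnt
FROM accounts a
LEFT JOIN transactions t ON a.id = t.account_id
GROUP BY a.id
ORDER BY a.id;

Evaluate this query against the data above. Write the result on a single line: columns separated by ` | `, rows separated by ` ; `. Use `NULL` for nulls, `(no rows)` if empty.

Hank | 3 ; Liam | 5 ; Hank | 4

LEFT JOIN keeps every accounts row; unmatched ones get NULL for transactions columns.
Group by accounts.id and compute COUNT(t.id). COUNT(col) of an all-NULL group is 0.
  7: ids {1, 6, 9} → COUNT(t.id)=3
  8: ids {3, 4, 5, 7, 12} → COUNT(t.id)=5
  10: ids {2, 8, 10, 11} → COUNT(t.id)=4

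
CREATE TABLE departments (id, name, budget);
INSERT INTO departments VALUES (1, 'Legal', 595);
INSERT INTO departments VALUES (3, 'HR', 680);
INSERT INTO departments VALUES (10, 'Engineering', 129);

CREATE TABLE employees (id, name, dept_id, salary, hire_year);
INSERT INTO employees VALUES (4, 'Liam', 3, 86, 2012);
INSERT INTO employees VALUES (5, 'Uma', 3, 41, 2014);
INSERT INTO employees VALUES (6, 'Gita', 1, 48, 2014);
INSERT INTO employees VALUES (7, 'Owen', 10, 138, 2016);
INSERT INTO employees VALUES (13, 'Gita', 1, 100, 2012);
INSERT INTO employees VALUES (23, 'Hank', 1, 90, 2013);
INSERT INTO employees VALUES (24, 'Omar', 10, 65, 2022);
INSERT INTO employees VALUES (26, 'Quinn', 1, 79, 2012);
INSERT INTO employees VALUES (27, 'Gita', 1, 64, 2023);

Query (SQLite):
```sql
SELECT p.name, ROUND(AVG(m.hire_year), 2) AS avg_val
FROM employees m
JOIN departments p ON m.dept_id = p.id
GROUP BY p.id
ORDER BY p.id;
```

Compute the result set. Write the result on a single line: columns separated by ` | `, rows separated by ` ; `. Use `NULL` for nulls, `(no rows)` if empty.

Join each employees row to its departments via dept_id.
Group joined rows by departments.id; compute ROUND(AVG(m.hire_year), 2) per group.
  1: ids {6, 13, 23, 26, 27} → ROUND(AVG(m.hire_year), 2)=2014.8
  3: ids {4, 5} → ROUND(AVG(m.hire_year), 2)=2013
  10: ids {7, 24} → ROUND(AVG(m.hire_year), 2)=2019

Legal | 2014.8 ; HR | 2013 ; Engineering | 2019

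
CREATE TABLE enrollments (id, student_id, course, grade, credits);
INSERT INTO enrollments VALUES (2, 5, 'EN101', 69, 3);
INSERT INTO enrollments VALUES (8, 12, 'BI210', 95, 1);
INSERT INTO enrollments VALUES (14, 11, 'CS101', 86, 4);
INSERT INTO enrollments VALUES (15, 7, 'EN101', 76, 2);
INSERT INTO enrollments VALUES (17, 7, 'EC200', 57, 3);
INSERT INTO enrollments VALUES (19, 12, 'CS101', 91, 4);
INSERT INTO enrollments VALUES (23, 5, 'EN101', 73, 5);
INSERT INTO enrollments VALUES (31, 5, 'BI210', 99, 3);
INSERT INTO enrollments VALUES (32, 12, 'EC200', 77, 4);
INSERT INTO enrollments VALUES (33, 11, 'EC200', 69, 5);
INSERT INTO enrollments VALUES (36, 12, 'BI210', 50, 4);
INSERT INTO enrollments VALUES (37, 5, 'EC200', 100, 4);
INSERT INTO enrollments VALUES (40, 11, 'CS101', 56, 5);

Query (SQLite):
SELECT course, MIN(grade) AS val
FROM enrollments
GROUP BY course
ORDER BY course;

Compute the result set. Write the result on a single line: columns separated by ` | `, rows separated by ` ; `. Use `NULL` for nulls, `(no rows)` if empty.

Partition enrollments by course; compute MIN(grade) within each group.
  BI210: ids {8, 31, 36} → MIN(grade)=50
  CS101: ids {14, 19, 40} → MIN(grade)=56
  EC200: ids {17, 32, 33, 37} → MIN(grade)=57
  EN101: ids {2, 15, 23} → MIN(grade)=69

BI210 | 50 ; CS101 | 56 ; EC200 | 57 ; EN101 | 69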